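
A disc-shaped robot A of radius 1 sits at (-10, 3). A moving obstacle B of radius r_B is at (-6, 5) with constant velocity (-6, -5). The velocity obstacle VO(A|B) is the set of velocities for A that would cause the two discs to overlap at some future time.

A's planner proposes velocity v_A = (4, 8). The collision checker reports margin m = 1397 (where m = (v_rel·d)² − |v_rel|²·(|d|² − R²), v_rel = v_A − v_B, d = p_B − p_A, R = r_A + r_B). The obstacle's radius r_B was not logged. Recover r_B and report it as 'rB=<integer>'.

m = 1397
d = (4, 2);  v_rel = (10, 13),  |v_rel|² = 269
v_rel×d = (10)·(2) − (13)·(4) = -32
since m = R²·269 − (-32)²:  R² = (1024 + 1397) / 269 = 9
R = √9 = 3  ⇒  r_B = 3 − 1 = 2

rB=2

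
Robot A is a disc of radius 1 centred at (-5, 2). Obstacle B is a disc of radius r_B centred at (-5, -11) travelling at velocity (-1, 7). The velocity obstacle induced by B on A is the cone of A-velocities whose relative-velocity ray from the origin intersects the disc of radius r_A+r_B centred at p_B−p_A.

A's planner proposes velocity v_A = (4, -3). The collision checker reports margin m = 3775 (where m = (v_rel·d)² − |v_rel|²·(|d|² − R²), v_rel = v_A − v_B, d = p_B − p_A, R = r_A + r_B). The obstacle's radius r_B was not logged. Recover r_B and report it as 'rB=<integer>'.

m = 3775
d = (0, -13);  v_rel = (5, -10),  |v_rel|² = 125
v_rel×d = (5)·(-13) − (-10)·(0) = -65
since m = R²·125 − (-65)²:  R² = (4225 + 3775) / 125 = 64
R = √64 = 8  ⇒  r_B = 8 − 1 = 7

rB=7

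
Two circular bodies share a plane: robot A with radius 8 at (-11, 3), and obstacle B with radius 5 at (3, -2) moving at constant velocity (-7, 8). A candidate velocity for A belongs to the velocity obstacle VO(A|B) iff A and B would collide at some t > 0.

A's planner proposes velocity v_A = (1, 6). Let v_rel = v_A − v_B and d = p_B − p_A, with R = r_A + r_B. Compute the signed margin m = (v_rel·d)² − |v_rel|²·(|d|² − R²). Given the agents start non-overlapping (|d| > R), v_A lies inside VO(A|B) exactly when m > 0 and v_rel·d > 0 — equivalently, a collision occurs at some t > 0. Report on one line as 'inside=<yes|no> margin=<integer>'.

d = (14, -5),  |d|² = 221;  R = 8+5 = 13,  c = 221−13² = 52
v_rel = (8, -2),  |v_rel|² = 68;  v_rel·d = (8)·(14) + (-2)·(-5) = 122
68·t² − 244·t + 52 = 0  ⇒  m = 122² − 68·52 = 11348
m = 11348 > 0,  v_rel·d = 122 > 0  ⇒  inside

inside=yes margin=11348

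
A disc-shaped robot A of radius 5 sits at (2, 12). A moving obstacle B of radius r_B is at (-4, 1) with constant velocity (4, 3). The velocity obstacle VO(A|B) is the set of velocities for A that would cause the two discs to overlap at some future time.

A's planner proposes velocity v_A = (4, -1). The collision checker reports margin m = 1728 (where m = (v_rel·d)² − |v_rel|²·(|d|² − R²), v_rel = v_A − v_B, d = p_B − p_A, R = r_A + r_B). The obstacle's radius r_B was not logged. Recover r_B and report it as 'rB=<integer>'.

m = 1728
d = (-6, -11);  v_rel = (0, -4),  |v_rel|² = 16
v_rel×d = (0)·(-11) − (-4)·(-6) = -24
since m = R²·16 − (-24)²:  R² = (576 + 1728) / 16 = 144
R = √144 = 12  ⇒  r_B = 12 − 5 = 7

rB=7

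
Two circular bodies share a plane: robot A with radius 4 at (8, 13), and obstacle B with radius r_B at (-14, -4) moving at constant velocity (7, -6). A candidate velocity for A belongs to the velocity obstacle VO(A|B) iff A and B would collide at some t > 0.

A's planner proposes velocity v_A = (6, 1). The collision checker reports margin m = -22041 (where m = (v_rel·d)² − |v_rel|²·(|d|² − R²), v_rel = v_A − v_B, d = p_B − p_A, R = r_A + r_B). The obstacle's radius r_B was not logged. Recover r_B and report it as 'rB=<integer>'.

m = -22041
d = (-22, -17);  v_rel = (-1, 7),  |v_rel|² = 50
v_rel×d = (-1)·(-17) − (7)·(-22) = 171
since m = R²·50 − 171²:  R² = (29241 + -22041) / 50 = 144
R = √144 = 12  ⇒  r_B = 12 − 4 = 8

rB=8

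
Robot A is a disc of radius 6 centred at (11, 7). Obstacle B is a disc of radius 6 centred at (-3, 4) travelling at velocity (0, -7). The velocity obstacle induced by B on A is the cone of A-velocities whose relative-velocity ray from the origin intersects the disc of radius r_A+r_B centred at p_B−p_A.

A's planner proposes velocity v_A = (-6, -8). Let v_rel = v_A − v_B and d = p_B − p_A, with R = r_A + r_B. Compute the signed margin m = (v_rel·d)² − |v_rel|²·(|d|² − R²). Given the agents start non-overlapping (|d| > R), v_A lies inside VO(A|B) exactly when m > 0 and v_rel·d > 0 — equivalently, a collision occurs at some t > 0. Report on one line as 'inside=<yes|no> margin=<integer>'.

d = (-14, -3),  |d|² = 205;  R = 6+6 = 12,  c = 205−12² = 61
v_rel = (-6, -1),  |v_rel|² = 37;  v_rel·d = (-6)·(-14) + (-1)·(-3) = 87
37·t² − 174·t + 61 = 0  ⇒  m = 87² − 37·61 = 5312
m = 5312 > 0,  v_rel·d = 87 > 0  ⇒  inside

inside=yes margin=5312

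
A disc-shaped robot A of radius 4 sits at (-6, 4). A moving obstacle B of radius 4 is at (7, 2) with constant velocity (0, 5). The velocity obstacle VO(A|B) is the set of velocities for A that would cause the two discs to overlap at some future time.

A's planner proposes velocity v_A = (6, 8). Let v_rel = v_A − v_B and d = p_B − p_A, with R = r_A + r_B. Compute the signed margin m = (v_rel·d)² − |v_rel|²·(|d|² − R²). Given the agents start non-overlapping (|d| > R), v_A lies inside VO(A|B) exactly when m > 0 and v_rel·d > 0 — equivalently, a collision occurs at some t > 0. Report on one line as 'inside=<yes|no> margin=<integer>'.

d = (13, -2),  |d|² = 173;  R = 4+4 = 8,  c = 173−8² = 109
v_rel = (6, 3),  |v_rel|² = 45;  v_rel·d = (6)·(13) + (3)·(-2) = 72
45·t² − 144·t + 109 = 0  ⇒  m = 72² − 45·109 = 279
m = 279 > 0,  v_rel·d = 72 > 0  ⇒  inside

inside=yes margin=279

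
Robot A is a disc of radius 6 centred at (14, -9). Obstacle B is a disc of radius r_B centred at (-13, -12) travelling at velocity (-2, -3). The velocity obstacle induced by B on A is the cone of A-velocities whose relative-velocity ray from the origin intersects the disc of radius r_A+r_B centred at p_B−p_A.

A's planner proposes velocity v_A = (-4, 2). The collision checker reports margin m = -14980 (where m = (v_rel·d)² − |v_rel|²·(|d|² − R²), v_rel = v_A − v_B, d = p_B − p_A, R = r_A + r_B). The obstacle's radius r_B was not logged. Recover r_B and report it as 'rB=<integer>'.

m = -14980
d = (-27, -3);  v_rel = (-2, 5),  |v_rel|² = 29
v_rel×d = (-2)·(-3) − (5)·(-27) = 141
since m = R²·29 − 141²:  R² = (19881 + -14980) / 29 = 169
R = √169 = 13  ⇒  r_B = 13 − 6 = 7

rB=7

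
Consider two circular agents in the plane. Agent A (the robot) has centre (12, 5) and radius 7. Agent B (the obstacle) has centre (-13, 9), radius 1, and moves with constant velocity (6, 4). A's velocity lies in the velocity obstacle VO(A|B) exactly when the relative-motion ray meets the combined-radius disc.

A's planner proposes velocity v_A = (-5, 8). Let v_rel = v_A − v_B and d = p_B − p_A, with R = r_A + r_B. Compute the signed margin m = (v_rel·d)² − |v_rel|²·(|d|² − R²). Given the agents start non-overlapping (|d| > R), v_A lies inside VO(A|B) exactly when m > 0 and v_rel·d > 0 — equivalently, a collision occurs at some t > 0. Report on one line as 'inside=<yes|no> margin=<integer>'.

d = (-25, 4),  |d|² = 641;  R = 7+1 = 8,  c = 641−8² = 577
v_rel = (-11, 4),  |v_rel|² = 137;  v_rel·d = (-11)·(-25) + (4)·(4) = 291
137·t² − 582·t + 577 = 0  ⇒  m = 291² − 137·577 = 5632
m = 5632 > 0,  v_rel·d = 291 > 0  ⇒  inside

inside=yes margin=5632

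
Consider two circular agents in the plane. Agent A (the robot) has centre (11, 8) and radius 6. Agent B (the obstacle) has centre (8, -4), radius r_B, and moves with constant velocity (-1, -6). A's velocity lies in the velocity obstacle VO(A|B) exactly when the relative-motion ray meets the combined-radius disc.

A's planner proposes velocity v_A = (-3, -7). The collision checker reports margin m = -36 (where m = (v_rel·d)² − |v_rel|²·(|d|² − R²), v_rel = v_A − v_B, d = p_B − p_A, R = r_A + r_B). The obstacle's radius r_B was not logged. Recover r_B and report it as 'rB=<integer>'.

m = -36
d = (-3, -12);  v_rel = (-2, -1),  |v_rel|² = 5
v_rel×d = (-2)·(-12) − (-1)·(-3) = 21
since m = R²·5 − 21²:  R² = (441 + -36) / 5 = 81
R = √81 = 9  ⇒  r_B = 9 − 6 = 3

rB=3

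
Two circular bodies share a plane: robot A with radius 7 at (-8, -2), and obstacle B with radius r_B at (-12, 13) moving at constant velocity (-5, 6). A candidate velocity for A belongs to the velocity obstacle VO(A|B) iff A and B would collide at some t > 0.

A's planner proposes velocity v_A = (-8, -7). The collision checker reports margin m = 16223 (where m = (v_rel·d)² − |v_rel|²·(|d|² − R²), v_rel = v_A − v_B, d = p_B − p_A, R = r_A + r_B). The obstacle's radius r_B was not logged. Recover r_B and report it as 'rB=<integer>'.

m = 16223
d = (-4, 15);  v_rel = (-3, -13),  |v_rel|² = 178
v_rel×d = (-3)·(15) − (-13)·(-4) = -97
since m = R²·178 − (-97)²:  R² = (9409 + 16223) / 178 = 144
R = √144 = 12  ⇒  r_B = 12 − 7 = 5

rB=5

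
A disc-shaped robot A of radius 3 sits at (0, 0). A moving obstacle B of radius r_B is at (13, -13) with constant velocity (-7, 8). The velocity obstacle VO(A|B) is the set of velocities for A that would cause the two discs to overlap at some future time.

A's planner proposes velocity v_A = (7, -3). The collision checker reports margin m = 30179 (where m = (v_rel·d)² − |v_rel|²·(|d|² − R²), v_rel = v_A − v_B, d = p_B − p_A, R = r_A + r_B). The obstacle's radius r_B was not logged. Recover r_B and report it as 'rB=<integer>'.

m = 30179
d = (13, -13);  v_rel = (14, -11),  |v_rel|² = 317
v_rel×d = (14)·(-13) − (-11)·(13) = -39
since m = R²·317 − (-39)²:  R² = (1521 + 30179) / 317 = 100
R = √100 = 10  ⇒  r_B = 10 − 3 = 7

rB=7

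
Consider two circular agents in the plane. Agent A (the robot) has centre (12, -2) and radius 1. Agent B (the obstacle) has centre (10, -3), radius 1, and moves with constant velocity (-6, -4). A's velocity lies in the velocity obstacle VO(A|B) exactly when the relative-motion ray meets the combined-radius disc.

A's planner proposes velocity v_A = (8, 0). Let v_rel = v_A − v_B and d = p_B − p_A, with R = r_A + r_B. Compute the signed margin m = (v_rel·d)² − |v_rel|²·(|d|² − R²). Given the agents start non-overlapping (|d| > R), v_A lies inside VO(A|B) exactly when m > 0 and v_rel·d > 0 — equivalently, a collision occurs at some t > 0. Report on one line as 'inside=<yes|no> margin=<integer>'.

d = (-2, -1),  |d|² = 5;  R = 1+1 = 2,  c = 5−2² = 1
v_rel = (14, 4),  |v_rel|² = 212;  v_rel·d = (14)·(-2) + (4)·(-1) = -32
212·t² + 64·t + 1 = 0  ⇒  m = (-32)² − 212·1 = 812
m = 812 > 0,  v_rel·d = -32 < 0  ⇒  outside

inside=no margin=812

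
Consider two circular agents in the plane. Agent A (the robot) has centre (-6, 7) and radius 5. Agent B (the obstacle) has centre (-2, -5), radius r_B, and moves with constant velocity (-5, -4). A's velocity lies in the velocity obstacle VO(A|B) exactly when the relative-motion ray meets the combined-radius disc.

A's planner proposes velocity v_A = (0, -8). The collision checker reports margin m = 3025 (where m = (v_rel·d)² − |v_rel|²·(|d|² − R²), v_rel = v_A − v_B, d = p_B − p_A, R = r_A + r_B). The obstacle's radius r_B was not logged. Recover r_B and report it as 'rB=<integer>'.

m = 3025
d = (4, -12);  v_rel = (5, -4),  |v_rel|² = 41
v_rel×d = (5)·(-12) − (-4)·(4) = -44
since m = R²·41 − (-44)²:  R² = (1936 + 3025) / 41 = 121
R = √121 = 11  ⇒  r_B = 11 − 5 = 6

rB=6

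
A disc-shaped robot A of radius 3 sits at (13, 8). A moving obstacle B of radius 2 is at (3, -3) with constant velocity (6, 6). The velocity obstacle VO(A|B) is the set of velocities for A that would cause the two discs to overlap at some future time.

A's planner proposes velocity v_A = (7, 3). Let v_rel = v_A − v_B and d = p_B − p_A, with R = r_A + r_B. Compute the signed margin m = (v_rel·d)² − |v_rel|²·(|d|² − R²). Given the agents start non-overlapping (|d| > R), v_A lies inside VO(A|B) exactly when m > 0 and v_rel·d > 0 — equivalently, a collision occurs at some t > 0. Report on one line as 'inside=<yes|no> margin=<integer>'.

d = (-10, -11),  |d|² = 221;  R = 3+2 = 5,  c = 221−5² = 196
v_rel = (1, -3),  |v_rel|² = 10;  v_rel·d = (1)·(-10) + (-3)·(-11) = 23
10·t² − 46·t + 196 = 0  ⇒  m = 23² − 10·196 = -1431
m = -1431 < 0,  v_rel·d = 23 > 0  ⇒  outside

inside=no margin=-1431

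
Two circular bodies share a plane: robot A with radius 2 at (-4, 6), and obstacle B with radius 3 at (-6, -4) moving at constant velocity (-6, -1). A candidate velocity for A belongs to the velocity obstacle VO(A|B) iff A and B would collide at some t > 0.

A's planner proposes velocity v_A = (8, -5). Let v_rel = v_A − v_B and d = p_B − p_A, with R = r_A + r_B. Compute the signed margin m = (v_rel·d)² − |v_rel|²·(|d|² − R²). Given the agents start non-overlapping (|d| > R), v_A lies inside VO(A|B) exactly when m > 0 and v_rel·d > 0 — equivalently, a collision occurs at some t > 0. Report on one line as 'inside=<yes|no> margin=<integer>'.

d = (-2, -10),  |d|² = 104;  R = 2+3 = 5,  c = 104−5² = 79
v_rel = (14, -4),  |v_rel|² = 212;  v_rel·d = (14)·(-2) + (-4)·(-10) = 12
212·t² − 24·t + 79 = 0  ⇒  m = 12² − 212·79 = -16604
m = -16604 < 0,  v_rel·d = 12 > 0  ⇒  outside

inside=no margin=-16604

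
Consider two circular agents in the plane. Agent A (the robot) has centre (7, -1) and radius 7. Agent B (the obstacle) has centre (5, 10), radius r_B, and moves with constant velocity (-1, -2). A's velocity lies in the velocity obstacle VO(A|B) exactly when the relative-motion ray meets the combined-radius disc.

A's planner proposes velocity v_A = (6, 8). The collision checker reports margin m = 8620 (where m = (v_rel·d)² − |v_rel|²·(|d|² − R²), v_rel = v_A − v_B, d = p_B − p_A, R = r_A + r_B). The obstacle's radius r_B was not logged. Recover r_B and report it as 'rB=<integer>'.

m = 8620
d = (-2, 11);  v_rel = (7, 10),  |v_rel|² = 149
v_rel×d = (7)·(11) − (10)·(-2) = 97
since m = R²·149 − 97²:  R² = (9409 + 8620) / 149 = 121
R = √121 = 11  ⇒  r_B = 11 − 7 = 4

rB=4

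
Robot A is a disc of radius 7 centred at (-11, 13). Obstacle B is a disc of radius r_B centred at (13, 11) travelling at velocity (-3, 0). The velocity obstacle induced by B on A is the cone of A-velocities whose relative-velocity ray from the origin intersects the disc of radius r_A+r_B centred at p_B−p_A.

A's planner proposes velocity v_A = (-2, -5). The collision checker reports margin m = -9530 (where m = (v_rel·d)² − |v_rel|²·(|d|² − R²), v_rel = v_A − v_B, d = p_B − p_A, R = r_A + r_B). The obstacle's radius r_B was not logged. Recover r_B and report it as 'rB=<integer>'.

m = -9530
d = (24, -2);  v_rel = (1, -5),  |v_rel|² = 26
v_rel×d = (1)·(-2) − (-5)·(24) = 118
since m = R²·26 − 118²:  R² = (13924 + -9530) / 26 = 169
R = √169 = 13  ⇒  r_B = 13 − 7 = 6

rB=6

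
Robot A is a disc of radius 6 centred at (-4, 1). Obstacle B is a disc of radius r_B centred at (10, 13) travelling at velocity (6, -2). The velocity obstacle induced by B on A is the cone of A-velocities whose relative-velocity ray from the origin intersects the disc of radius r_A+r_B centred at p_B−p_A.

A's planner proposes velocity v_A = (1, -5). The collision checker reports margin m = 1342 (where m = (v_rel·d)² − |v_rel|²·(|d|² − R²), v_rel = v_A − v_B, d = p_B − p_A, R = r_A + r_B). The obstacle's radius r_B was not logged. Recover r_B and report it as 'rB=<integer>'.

m = 1342
d = (14, 12);  v_rel = (-5, -3),  |v_rel|² = 34
v_rel×d = (-5)·(12) − (-3)·(14) = -18
since m = R²·34 − (-18)²:  R² = (324 + 1342) / 34 = 49
R = √49 = 7  ⇒  r_B = 7 − 6 = 1

rB=1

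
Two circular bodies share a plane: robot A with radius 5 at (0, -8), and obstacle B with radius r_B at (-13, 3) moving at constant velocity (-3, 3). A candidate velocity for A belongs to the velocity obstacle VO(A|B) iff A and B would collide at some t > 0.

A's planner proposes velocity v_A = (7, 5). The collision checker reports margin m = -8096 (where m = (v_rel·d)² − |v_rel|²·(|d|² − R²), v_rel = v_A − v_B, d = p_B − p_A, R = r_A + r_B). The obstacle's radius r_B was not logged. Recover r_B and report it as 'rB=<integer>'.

m = -8096
d = (-13, 11);  v_rel = (10, 2),  |v_rel|² = 104
v_rel×d = (10)·(11) − (2)·(-13) = 136
since m = R²·104 − 136²:  R² = (18496 + -8096) / 104 = 100
R = √100 = 10  ⇒  r_B = 10 − 5 = 5

rB=5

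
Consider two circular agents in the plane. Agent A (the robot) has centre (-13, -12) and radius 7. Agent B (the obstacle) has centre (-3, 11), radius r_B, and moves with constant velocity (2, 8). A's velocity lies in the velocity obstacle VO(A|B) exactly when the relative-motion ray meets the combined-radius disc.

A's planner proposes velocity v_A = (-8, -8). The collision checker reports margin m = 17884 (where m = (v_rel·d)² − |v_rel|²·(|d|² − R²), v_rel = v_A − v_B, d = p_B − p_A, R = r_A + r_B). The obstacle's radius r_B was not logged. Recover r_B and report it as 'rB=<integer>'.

m = 17884
d = (10, 23);  v_rel = (-10, -16),  |v_rel|² = 356
v_rel×d = (-10)·(23) − (-16)·(10) = -70
since m = R²·356 − (-70)²:  R² = (4900 + 17884) / 356 = 64
R = √64 = 8  ⇒  r_B = 8 − 7 = 1

rB=1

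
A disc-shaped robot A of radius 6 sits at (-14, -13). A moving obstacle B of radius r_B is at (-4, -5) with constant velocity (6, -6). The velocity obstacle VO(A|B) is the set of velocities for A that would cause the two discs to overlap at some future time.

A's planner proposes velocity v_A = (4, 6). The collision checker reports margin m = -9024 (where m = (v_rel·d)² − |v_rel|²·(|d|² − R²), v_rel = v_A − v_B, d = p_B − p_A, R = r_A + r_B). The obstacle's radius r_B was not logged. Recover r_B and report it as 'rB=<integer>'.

m = -9024
d = (10, 8);  v_rel = (-2, 12),  |v_rel|² = 148
v_rel×d = (-2)·(8) − (12)·(10) = -136
since m = R²·148 − (-136)²:  R² = (18496 + -9024) / 148 = 64
R = √64 = 8  ⇒  r_B = 8 − 6 = 2

rB=2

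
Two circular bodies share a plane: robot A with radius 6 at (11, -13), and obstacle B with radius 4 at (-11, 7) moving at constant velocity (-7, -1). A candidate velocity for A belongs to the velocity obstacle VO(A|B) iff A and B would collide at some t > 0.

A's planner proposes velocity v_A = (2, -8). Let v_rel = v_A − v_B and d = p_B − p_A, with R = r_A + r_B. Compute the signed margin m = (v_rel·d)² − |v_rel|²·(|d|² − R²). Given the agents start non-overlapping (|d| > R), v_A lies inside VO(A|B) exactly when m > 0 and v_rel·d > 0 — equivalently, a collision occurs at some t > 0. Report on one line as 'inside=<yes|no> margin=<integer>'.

d = (-22, 20),  |d|² = 884;  R = 6+4 = 10,  c = 884−10² = 784
v_rel = (9, -7),  |v_rel|² = 130;  v_rel·d = (9)·(-22) + (-7)·(20) = -338
130·t² + 676·t + 784 = 0  ⇒  m = (-338)² − 130·784 = 12324
m = 12324 > 0,  v_rel·d = -338 < 0  ⇒  outside

inside=no margin=12324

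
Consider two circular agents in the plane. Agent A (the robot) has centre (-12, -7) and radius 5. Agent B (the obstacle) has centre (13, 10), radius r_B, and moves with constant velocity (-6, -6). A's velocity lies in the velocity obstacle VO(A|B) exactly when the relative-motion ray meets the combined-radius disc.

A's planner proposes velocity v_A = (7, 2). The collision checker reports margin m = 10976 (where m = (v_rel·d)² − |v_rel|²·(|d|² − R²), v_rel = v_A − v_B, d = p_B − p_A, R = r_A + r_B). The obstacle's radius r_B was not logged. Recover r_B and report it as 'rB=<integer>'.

m = 10976
d = (25, 17);  v_rel = (13, 8),  |v_rel|² = 233
v_rel×d = (13)·(17) − (8)·(25) = 21
since m = R²·233 − 21²:  R² = (441 + 10976) / 233 = 49
R = √49 = 7  ⇒  r_B = 7 − 5 = 2

rB=2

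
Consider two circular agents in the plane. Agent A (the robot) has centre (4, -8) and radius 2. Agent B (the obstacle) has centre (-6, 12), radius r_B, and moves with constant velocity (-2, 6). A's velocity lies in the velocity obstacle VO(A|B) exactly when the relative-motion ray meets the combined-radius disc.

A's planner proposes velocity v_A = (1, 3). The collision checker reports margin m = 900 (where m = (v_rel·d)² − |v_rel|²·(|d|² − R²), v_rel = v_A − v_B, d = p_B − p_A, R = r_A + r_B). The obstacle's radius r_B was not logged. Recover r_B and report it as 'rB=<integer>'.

m = 900
d = (-10, 20);  v_rel = (3, -3),  |v_rel|² = 18
v_rel×d = (3)·(20) − (-3)·(-10) = 30
since m = R²·18 − 30²:  R² = (900 + 900) / 18 = 100
R = √100 = 10  ⇒  r_B = 10 − 2 = 8

rB=8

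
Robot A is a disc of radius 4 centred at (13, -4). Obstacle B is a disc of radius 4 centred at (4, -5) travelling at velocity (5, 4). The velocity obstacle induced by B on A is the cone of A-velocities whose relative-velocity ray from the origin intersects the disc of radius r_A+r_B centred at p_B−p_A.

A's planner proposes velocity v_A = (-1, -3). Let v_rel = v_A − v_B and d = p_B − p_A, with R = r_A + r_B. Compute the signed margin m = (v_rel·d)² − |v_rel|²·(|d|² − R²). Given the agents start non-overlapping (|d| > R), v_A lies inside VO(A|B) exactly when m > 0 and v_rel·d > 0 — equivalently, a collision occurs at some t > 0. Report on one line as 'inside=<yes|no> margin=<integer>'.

d = (-9, -1),  |d|² = 82;  R = 4+4 = 8,  c = 82−8² = 18
v_rel = (-6, -7),  |v_rel|² = 85;  v_rel·d = (-6)·(-9) + (-7)·(-1) = 61
85·t² − 122·t + 18 = 0  ⇒  m = 61² − 85·18 = 2191
m = 2191 > 0,  v_rel·d = 61 > 0  ⇒  inside

inside=yes margin=2191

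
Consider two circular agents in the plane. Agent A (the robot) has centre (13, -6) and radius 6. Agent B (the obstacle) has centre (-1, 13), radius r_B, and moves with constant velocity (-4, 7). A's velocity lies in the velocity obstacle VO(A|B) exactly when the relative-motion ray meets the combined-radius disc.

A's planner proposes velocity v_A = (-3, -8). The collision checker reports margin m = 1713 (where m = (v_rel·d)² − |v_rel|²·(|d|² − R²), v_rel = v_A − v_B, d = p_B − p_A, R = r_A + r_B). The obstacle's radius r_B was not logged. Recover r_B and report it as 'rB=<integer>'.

m = 1713
d = (-14, 19);  v_rel = (1, -15),  |v_rel|² = 226
v_rel×d = (1)·(19) − (-15)·(-14) = -191
since m = R²·226 − (-191)²:  R² = (36481 + 1713) / 226 = 169
R = √169 = 13  ⇒  r_B = 13 − 6 = 7

rB=7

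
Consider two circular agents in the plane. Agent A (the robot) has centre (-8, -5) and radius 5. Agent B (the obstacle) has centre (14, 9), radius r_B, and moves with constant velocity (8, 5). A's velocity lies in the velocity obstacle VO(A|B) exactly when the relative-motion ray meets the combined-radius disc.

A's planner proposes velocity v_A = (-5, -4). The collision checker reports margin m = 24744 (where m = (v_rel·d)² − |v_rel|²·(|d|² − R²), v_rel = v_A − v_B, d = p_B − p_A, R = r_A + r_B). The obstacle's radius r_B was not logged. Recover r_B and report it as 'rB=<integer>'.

m = 24744
d = (22, 14);  v_rel = (-13, -9),  |v_rel|² = 250
v_rel×d = (-13)·(14) − (-9)·(22) = 16
since m = R²·250 − 16²:  R² = (256 + 24744) / 250 = 100
R = √100 = 10  ⇒  r_B = 10 − 5 = 5

rB=5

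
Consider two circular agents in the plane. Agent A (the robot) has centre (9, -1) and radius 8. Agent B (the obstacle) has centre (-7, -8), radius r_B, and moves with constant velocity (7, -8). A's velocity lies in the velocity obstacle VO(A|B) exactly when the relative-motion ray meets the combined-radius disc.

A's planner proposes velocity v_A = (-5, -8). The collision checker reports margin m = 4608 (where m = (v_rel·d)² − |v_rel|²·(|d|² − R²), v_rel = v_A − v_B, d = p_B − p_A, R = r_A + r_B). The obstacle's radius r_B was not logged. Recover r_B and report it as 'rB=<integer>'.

m = 4608
d = (-16, -7);  v_rel = (-12, 0),  |v_rel|² = 144
v_rel×d = (-12)·(-7) − (0)·(-16) = 84
since m = R²·144 − 84²:  R² = (7056 + 4608) / 144 = 81
R = √81 = 9  ⇒  r_B = 9 − 8 = 1

rB=1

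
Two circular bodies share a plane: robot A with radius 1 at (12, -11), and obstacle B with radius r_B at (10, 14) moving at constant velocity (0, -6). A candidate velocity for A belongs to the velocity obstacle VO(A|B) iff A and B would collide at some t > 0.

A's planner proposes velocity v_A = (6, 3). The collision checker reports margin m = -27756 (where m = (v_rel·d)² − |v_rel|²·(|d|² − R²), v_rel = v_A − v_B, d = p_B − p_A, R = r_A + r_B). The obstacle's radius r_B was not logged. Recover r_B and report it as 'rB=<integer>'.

m = -27756
d = (-2, 25);  v_rel = (6, 9),  |v_rel|² = 117
v_rel×d = (6)·(25) − (9)·(-2) = 168
since m = R²·117 − 168²:  R² = (28224 + -27756) / 117 = 4
R = √4 = 2  ⇒  r_B = 2 − 1 = 1

rB=1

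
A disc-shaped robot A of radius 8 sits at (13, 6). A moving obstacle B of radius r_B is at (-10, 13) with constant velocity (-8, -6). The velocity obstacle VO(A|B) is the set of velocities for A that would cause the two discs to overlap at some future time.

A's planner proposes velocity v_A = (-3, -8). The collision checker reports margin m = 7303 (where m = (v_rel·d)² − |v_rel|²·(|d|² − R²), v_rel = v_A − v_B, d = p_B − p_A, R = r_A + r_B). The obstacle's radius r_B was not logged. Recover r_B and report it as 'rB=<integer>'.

m = 7303
d = (-23, 7);  v_rel = (5, -2),  |v_rel|² = 29
v_rel×d = (5)·(7) − (-2)·(-23) = -11
since m = R²·29 − (-11)²:  R² = (121 + 7303) / 29 = 256
R = √256 = 16  ⇒  r_B = 16 − 8 = 8

rB=8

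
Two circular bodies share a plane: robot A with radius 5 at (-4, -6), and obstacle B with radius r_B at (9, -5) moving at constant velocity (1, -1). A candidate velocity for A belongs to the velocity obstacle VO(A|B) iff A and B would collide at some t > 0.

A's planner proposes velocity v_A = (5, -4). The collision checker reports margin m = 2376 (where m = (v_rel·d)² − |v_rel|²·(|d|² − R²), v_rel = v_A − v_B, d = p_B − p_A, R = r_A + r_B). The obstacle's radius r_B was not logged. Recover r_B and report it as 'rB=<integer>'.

m = 2376
d = (13, 1);  v_rel = (4, -3),  |v_rel|² = 25
v_rel×d = (4)·(1) − (-3)·(13) = 43
since m = R²·25 − 43²:  R² = (1849 + 2376) / 25 = 169
R = √169 = 13  ⇒  r_B = 13 − 5 = 8

rB=8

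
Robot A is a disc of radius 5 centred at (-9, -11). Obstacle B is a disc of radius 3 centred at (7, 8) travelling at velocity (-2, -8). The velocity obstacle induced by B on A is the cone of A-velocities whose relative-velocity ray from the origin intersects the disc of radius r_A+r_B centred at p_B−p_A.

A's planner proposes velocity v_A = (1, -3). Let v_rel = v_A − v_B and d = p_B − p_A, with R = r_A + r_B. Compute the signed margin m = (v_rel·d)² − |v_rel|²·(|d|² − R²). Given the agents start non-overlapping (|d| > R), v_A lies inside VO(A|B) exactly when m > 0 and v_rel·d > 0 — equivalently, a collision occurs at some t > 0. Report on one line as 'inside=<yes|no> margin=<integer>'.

d = (16, 19),  |d|² = 617;  R = 5+3 = 8,  c = 617−8² = 553
v_rel = (3, 5),  |v_rel|² = 34;  v_rel·d = (3)·(16) + (5)·(19) = 143
34·t² − 286·t + 553 = 0  ⇒  m = 143² − 34·553 = 1647
m = 1647 > 0,  v_rel·d = 143 > 0  ⇒  inside

inside=yes margin=1647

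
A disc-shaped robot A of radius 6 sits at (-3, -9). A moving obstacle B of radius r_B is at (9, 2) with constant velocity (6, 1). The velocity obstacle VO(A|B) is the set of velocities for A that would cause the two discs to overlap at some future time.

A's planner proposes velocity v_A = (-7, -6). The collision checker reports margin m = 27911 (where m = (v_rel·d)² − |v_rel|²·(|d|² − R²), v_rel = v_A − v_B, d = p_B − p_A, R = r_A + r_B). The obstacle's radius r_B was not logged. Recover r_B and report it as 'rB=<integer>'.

m = 27911
d = (12, 11);  v_rel = (-13, -7),  |v_rel|² = 218
v_rel×d = (-13)·(11) − (-7)·(12) = -59
since m = R²·218 − (-59)²:  R² = (3481 + 27911) / 218 = 144
R = √144 = 12  ⇒  r_B = 12 − 6 = 6

rB=6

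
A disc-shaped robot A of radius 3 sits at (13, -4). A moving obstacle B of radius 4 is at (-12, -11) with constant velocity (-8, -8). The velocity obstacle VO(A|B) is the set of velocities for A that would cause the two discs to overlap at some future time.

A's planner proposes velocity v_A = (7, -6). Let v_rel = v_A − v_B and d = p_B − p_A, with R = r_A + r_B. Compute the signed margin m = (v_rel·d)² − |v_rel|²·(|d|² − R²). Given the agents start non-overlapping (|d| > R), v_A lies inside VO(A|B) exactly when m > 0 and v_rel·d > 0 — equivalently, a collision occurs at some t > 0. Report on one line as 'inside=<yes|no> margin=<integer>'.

d = (-25, -7),  |d|² = 674;  R = 3+4 = 7,  c = 674−7² = 625
v_rel = (15, 2),  |v_rel|² = 229;  v_rel·d = (15)·(-25) + (2)·(-7) = -389
229·t² + 778·t + 625 = 0  ⇒  m = (-389)² − 229·625 = 8196
m = 8196 > 0,  v_rel·d = -389 < 0  ⇒  outside

inside=no margin=8196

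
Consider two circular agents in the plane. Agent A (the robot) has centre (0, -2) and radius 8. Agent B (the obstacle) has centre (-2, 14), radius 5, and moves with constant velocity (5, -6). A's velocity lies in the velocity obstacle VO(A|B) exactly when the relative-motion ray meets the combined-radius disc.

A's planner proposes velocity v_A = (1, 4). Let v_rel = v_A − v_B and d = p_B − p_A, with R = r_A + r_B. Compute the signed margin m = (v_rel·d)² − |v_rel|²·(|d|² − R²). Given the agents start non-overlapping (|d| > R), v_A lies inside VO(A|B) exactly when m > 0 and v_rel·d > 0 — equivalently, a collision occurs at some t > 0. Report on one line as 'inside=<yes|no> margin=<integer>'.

d = (-2, 16),  |d|² = 260;  R = 8+5 = 13,  c = 260−13² = 91
v_rel = (-4, 10),  |v_rel|² = 116;  v_rel·d = (-4)·(-2) + (10)·(16) = 168
116·t² − 336·t + 91 = 0  ⇒  m = 168² − 116·91 = 17668
m = 17668 > 0,  v_rel·d = 168 > 0  ⇒  inside

inside=yes margin=17668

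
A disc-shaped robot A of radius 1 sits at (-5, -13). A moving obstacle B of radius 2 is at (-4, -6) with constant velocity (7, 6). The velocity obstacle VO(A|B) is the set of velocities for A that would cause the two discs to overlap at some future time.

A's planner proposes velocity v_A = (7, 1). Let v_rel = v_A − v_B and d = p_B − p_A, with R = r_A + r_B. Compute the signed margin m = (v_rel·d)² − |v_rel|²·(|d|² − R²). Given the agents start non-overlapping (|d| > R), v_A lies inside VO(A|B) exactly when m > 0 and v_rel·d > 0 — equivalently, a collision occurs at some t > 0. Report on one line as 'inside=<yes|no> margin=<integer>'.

d = (1, 7),  |d|² = 50;  R = 1+2 = 3,  c = 50−3² = 41
v_rel = (0, -5),  |v_rel|² = 25;  v_rel·d = (0)·(1) + (-5)·(7) = -35
25·t² + 70·t + 41 = 0  ⇒  m = (-35)² − 25·41 = 200
m = 200 > 0,  v_rel·d = -35 < 0  ⇒  outside

inside=no margin=200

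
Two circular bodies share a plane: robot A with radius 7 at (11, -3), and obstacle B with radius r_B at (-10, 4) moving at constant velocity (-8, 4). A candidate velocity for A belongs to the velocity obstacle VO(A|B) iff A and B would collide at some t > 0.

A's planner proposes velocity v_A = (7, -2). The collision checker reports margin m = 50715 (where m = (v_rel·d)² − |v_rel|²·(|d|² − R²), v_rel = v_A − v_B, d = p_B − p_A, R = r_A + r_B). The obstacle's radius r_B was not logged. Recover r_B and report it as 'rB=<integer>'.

m = 50715
d = (-21, 7);  v_rel = (15, -6),  |v_rel|² = 261
v_rel×d = (15)·(7) − (-6)·(-21) = -21
since m = R²·261 − (-21)²:  R² = (441 + 50715) / 261 = 196
R = √196 = 14  ⇒  r_B = 14 − 7 = 7

rB=7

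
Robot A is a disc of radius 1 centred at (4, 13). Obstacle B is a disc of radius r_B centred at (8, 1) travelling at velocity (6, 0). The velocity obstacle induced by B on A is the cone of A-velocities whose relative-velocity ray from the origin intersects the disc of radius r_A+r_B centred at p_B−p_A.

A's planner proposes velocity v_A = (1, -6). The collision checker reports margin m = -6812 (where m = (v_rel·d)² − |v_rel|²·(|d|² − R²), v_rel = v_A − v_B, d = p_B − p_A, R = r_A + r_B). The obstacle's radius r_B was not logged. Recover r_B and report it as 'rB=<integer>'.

m = -6812
d = (4, -12);  v_rel = (-5, -6),  |v_rel|² = 61
v_rel×d = (-5)·(-12) − (-6)·(4) = 84
since m = R²·61 − 84²:  R² = (7056 + -6812) / 61 = 4
R = √4 = 2  ⇒  r_B = 2 − 1 = 1

rB=1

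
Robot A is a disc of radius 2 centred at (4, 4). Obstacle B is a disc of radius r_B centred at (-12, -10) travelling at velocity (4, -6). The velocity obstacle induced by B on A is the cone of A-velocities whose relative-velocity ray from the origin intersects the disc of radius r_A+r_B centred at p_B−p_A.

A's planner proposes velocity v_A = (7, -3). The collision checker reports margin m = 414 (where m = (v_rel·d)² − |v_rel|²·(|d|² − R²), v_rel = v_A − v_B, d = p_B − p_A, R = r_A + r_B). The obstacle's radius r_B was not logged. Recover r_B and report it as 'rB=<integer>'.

m = 414
d = (-16, -14);  v_rel = (3, 3),  |v_rel|² = 18
v_rel×d = (3)·(-14) − (3)·(-16) = 6
since m = R²·18 − 6²:  R² = (36 + 414) / 18 = 25
R = √25 = 5  ⇒  r_B = 5 − 2 = 3

rB=3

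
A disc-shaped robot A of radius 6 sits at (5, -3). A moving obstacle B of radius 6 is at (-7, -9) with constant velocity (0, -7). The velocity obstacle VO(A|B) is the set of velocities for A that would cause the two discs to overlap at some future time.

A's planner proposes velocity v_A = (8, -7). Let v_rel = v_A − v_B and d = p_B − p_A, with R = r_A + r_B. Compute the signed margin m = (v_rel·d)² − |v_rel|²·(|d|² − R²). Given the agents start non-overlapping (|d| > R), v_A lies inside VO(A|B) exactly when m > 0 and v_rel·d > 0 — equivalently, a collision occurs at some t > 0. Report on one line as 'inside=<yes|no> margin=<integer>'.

d = (-12, -6),  |d|² = 180;  R = 6+6 = 12,  c = 180−12² = 36
v_rel = (8, 0),  |v_rel|² = 64;  v_rel·d = (8)·(-12) + (0)·(-6) = -96
64·t² + 192·t + 36 = 0  ⇒  m = (-96)² − 64·36 = 6912
m = 6912 > 0,  v_rel·d = -96 < 0  ⇒  outside

inside=no margin=6912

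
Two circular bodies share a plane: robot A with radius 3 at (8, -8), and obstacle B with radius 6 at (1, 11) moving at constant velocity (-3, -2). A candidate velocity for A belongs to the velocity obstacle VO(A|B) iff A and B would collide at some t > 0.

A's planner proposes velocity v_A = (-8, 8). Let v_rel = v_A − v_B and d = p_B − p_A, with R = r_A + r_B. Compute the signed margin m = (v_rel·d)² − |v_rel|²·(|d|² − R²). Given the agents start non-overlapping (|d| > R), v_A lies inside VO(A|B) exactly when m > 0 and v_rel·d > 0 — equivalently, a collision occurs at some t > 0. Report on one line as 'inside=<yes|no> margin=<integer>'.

d = (-7, 19),  |d|² = 410;  R = 3+6 = 9,  c = 410−9² = 329
v_rel = (-5, 10),  |v_rel|² = 125;  v_rel·d = (-5)·(-7) + (10)·(19) = 225
125·t² − 450·t + 329 = 0  ⇒  m = 225² − 125·329 = 9500
m = 9500 > 0,  v_rel·d = 225 > 0  ⇒  inside

inside=yes margin=9500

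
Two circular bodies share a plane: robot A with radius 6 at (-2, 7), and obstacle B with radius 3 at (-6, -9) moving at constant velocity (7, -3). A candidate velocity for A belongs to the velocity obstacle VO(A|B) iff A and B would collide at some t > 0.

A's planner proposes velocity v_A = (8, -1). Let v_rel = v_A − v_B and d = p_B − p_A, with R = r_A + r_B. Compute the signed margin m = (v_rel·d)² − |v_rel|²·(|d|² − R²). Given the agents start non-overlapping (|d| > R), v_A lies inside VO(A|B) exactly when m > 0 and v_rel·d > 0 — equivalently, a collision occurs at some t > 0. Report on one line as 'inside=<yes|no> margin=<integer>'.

d = (-4, -16),  |d|² = 272;  R = 6+3 = 9,  c = 272−9² = 191
v_rel = (1, 2),  |v_rel|² = 5;  v_rel·d = (1)·(-4) + (2)·(-16) = -36
5·t² + 72·t + 191 = 0  ⇒  m = (-36)² − 5·191 = 341
m = 341 > 0,  v_rel·d = -36 < 0  ⇒  outside

inside=no margin=341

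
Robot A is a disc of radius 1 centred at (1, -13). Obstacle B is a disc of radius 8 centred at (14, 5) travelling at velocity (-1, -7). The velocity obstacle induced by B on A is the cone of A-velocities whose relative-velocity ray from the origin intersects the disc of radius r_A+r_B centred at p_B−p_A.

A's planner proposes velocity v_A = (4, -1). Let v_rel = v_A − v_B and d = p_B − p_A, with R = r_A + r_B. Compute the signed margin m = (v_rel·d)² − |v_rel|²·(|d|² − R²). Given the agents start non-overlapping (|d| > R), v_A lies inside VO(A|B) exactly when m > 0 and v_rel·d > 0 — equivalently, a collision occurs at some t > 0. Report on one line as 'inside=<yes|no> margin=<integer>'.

d = (13, 18),  |d|² = 493;  R = 1+8 = 9,  c = 493−9² = 412
v_rel = (5, 6),  |v_rel|² = 61;  v_rel·d = (5)·(13) + (6)·(18) = 173
61·t² − 346·t + 412 = 0  ⇒  m = 173² − 61·412 = 4797
m = 4797 > 0,  v_rel·d = 173 > 0  ⇒  inside

inside=yes margin=4797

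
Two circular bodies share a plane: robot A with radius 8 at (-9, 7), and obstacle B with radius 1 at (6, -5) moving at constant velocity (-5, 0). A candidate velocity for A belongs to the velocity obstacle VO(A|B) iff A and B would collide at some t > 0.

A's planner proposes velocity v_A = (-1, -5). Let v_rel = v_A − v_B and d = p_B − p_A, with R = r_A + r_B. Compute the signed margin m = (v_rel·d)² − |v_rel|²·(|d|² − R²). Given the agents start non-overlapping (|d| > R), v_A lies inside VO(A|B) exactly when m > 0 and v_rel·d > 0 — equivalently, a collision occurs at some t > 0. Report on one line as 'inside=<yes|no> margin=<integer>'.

d = (15, -12),  |d|² = 369;  R = 8+1 = 9,  c = 369−9² = 288
v_rel = (4, -5),  |v_rel|² = 41;  v_rel·d = (4)·(15) + (-5)·(-12) = 120
41·t² − 240·t + 288 = 0  ⇒  m = 120² − 41·288 = 2592
m = 2592 > 0,  v_rel·d = 120 > 0  ⇒  inside

inside=yes margin=2592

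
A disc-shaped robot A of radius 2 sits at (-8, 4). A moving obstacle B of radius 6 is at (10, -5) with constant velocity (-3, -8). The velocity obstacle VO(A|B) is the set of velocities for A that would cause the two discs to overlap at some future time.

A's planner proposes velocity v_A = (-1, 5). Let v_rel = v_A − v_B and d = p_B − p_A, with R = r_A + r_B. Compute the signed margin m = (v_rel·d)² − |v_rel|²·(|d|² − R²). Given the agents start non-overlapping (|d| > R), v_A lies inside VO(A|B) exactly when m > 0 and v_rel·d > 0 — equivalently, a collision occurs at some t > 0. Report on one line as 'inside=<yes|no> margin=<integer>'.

d = (18, -9),  |d|² = 405;  R = 2+6 = 8,  c = 405−8² = 341
v_rel = (2, 13),  |v_rel|² = 173;  v_rel·d = (2)·(18) + (13)·(-9) = -81
173·t² + 162·t + 341 = 0  ⇒  m = (-81)² − 173·341 = -52432
m = -52432 < 0,  v_rel·d = -81 < 0  ⇒  outside

inside=no margin=-52432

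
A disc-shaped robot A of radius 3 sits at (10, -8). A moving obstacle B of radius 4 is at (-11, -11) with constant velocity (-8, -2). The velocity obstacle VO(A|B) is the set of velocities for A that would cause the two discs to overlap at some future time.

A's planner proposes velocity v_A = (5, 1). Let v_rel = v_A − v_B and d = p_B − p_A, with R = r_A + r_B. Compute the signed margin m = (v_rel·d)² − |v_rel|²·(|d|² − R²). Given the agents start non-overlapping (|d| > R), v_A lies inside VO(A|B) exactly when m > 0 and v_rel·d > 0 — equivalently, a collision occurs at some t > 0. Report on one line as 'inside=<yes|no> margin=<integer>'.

d = (-21, -3),  |d|² = 450;  R = 3+4 = 7,  c = 450−7² = 401
v_rel = (13, 3),  |v_rel|² = 178;  v_rel·d = (13)·(-21) + (3)·(-3) = -282
178·t² + 564·t + 401 = 0  ⇒  m = (-282)² − 178·401 = 8146
m = 8146 > 0,  v_rel·d = -282 < 0  ⇒  outside

inside=no margin=8146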